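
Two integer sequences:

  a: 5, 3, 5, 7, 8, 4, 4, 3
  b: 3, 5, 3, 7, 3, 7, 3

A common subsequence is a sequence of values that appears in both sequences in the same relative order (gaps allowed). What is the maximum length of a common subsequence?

4

One common subsequence of length 4: 5 at a[1]=b[2], 3 at a[2]=b[5], 7 at a[4]=b[6], 3 at a[8]=b[7], and the DP table's final entry dp[8][7] is also 4, so no common subsequence is longer.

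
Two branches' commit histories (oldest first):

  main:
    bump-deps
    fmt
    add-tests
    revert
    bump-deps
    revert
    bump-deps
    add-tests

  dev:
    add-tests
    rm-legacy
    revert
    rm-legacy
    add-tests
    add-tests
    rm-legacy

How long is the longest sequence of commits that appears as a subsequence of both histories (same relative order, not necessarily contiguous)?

Match add-tests [3,1]; then revert [4,3]; then add-tests [8,6] — 3 commits in the same relative order in both, and the DP table's final entry dp[8][7] is also 3, so no common subsequence is longer.

3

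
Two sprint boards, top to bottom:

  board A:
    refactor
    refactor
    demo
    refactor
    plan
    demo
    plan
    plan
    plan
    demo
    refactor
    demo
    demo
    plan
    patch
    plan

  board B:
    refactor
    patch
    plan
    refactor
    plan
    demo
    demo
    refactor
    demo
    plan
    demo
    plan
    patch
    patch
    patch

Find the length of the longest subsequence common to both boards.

10

Match refactor [1,1], then refactor [4,4], then plan [5,5], then demo [6,6], then demo [10,7], then refactor [11,8], then demo [12,9], then demo [13,11], then plan [14,12], then patch [15,15] — 10 tasks in the same relative order in both. Since dp[16][15] = 10, nothing longer is possible.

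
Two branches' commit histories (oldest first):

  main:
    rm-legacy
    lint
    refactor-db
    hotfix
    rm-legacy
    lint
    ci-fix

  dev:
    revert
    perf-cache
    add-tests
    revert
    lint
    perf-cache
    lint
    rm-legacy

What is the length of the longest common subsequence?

Pick lint [2,7], rm-legacy [5,8]; all 2 commits appear in both, in order. The LCS DP gives dp[7][8] = 2, so this is optimal.

2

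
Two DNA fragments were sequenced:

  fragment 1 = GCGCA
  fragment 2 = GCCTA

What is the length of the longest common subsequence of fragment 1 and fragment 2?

Pick G [1,1]; then C [2,2]; then C [4,3]; then A [5,5]; all 4 bases appear in both, in order, and the DP table's final entry dp[5][5] is also 4, so no common subsequence is longer.

4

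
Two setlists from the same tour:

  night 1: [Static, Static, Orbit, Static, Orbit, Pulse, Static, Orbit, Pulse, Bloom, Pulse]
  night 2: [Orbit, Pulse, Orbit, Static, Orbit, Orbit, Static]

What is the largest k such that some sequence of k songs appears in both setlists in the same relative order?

Pick Static [2,4], Orbit [3,5], Orbit [5,6], Static [7,7]; all 4 songs appear in both, in order. Since dp[11][7] = 4, nothing longer is possible.

4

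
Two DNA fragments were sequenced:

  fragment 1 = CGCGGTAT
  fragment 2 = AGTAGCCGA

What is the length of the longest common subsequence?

4

One common subsequence of length 4: C [1,6]; then C [3,7]; then G [5,8]; then A [7,9]. Since dp[8][9] = 4, nothing longer is possible.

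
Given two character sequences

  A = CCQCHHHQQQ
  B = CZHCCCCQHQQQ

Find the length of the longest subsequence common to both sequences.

7

Match C (A #1, B #6), C (A #2, B #7), Q (A #3, B #8), H (A #7, B #9), Q (A #8, B #10), Q (A #9, B #11), Q (A #10, B #12) — 7 characters in the same relative order in both. The LCS DP gives dp[10][12] = 7, so this is optimal.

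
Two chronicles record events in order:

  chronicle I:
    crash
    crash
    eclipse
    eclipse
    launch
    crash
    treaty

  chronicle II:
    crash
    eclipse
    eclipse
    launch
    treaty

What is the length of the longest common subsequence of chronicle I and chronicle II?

One common subsequence of length 5: crash [2,1], eclipse [3,2], eclipse [4,3], launch [5,4], treaty [7,5]. dp[7][5] = 5 confirms this is the maximum.

5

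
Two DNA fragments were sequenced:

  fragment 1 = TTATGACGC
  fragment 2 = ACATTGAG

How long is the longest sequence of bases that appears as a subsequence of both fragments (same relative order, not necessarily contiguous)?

Taking T at fragment 1[2]=fragment 2[4], T at fragment 1[4]=fragment 2[5], G at fragment 1[5]=fragment 2[6], A at fragment 1[6]=fragment 2[7], G at fragment 1[8]=fragment 2[8] gives a common subsequence of length 5. Since dp[9][8] = 5, nothing longer is possible.

5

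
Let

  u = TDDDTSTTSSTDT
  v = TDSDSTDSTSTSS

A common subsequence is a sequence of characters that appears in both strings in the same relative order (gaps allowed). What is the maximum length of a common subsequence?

9

Match T (u #1, v #1), D (u #2, v #2), D (u #3, v #4), D (u #4, v #7), T (u #5, v #9), S (u #6, v #10), T (u #8, v #11), S (u #9, v #12), S (u #10, v #13) — 9 characters in the same relative order in both. dp[13][13] = 9 confirms this is the maximum.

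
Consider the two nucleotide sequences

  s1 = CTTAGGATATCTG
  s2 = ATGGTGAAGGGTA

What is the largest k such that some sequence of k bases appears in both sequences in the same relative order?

Pick T (s1 #2, s2 #2), then T (s1 #3, s2 #5), then A (s1 #4, s2 #8), then G (s1 #5, s2 #10), then G (s1 #6, s2 #11), then T (s1 #8, s2 #12), then A (s1 #9, s2 #13); all 7 bases appear in both, in order. The LCS DP gives dp[13][13] = 7, so this is optimal.

7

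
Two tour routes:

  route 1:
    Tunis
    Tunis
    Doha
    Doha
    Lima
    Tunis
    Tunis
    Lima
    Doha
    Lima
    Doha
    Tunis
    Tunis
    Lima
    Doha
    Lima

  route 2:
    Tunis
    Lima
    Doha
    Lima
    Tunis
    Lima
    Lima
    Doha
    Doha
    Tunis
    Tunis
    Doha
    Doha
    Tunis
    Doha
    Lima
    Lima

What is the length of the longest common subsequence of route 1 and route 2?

Taking Tunis [1,1], then Tunis [2,5], then Doha [3,8], then Doha [4,9], then Tunis [6,10], then Tunis [7,11], then Doha [9,12], then Doha [11,13], then Tunis [12,14], then Lima [14,16], then Lima [16,17] gives a common subsequence of length 11. dp[16][17] = 11 confirms this is the maximum.

11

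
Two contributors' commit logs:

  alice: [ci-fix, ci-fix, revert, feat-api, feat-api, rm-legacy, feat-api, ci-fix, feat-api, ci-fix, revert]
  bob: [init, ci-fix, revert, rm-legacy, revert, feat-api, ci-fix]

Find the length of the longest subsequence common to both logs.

Pick ci-fix (alice #2, bob #2); then revert (alice #3, bob #3); then rm-legacy (alice #6, bob #4); then feat-api (alice #9, bob #6); then ci-fix (alice #10, bob #7); all 5 commits appear in both, in order. dp[11][7] = 5 confirms this is the maximum.

5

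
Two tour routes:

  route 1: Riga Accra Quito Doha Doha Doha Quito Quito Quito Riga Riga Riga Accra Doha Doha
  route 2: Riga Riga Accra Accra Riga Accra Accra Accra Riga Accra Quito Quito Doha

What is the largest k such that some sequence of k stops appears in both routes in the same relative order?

Taking Riga at route 1[1]=route 2[2] → Accra at route 1[2]=route 2[4] → Riga at route 1[10]=route 2[5] → Riga at route 1[12]=route 2[9] → Accra at route 1[13]=route 2[10] → Doha at route 1[15]=route 2[13] gives a common subsequence of length 6, and the DP table's final entry dp[15][13] is also 6, so no common subsequence is longer.

6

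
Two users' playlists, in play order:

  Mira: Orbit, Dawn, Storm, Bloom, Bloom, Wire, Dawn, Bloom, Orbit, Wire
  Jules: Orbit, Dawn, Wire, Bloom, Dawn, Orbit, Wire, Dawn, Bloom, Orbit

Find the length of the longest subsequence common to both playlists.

One common subsequence of length 7: Orbit [1,1] → Dawn [2,2] → Bloom [4,4] → Wire [6,7] → Dawn [7,8] → Bloom [8,9] → Orbit [9,10]. The LCS DP gives dp[10][10] = 7, so this is optimal.

7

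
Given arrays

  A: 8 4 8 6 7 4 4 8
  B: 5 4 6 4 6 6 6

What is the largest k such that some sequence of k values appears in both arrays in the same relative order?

Taking 4 (A #2, B #2) → 6 (A #4, B #3) → 4 (A #6, B #4) gives a common subsequence of length 3. The LCS DP gives dp[8][7] = 3, so this is optimal.

3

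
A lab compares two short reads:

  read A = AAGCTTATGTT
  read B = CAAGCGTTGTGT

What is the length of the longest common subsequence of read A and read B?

Let dp[i][j] be the LCS length of the first i bases of read A and the first j bases of read B. dp[i][j] = dp[i-1][j-1]+1 when the i-th and j-th bases match, else max(dp[i-1][j], dp[i][j-1]).
    ·  C  A  A  G  C  G  T  T  G  T  G  T
 ·  0  0  0  0  0  0  0  0  0  0  0  0  0
 A  0  0  1  1  1  1  1  1  1  1  1  1  1
 A  0  0  1  2  2  2  2  2  2  2  2  2  2
 G  0  0  1  2  3  3  3  3  3  3  3  3  3
 C  0  1  1  2  3  4  4  4  4  4  4  4  4
 T  0  1  1  2  3  4  4  5  5  5  5  5  5
 T  0  1  1  2  3  4  4  5  6  6  6  6  6
 A  0  1  2  2  3  4  4  5  6  6  6  6  6
 T  0  1  2  2  3  4  4  5  6  6  7  7  7
 G  0  1  2  2  3  4  5  5  6  7  7  8  8
 T  0  1  2  2  3  4  5  6  6  7  8  8  9
 T  0  1  2  2  3  4  5  6  7  7  8  8  9
dp[11][12] = 9. One LCS (by backtracking along matches): AAGCTTTGT.

9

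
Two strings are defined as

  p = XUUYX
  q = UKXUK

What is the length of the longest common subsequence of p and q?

2

Pick X at p[1]=q[3], U at p[2]=q[4]; all 2 characters appear in both, in order. dp[5][5] = 2 confirms this is the maximum.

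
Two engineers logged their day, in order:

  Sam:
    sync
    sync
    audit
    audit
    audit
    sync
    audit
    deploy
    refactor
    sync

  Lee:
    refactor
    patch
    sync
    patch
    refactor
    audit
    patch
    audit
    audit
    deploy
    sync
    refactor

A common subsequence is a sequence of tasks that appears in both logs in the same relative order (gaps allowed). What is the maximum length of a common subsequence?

Match sync [1,3], then audit [3,6], then audit [4,8], then audit [5,9], then sync [6,11], then refactor [9,12] — 6 tasks in the same relative order in both. dp[10][12] = 6 confirms this is the maximum.

6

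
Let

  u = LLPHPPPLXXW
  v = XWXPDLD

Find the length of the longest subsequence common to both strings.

Pick P at u[3]=v[4], L at u[8]=v[6]; all 2 characters appear in both, in order, and the DP table's final entry dp[11][7] is also 2, so no common subsequence is longer.

2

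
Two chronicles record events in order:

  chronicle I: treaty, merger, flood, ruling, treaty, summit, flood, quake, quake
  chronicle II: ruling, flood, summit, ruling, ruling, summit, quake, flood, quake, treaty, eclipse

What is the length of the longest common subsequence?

Taking flood at chronicle I[3]=chronicle II[2] → ruling at chronicle I[4]=chronicle II[5] → summit at chronicle I[6]=chronicle II[6] → flood at chronicle I[7]=chronicle II[8] → quake at chronicle I[8]=chronicle II[9] gives a common subsequence of length 5. dp[9][11] = 5 confirms this is the maximum.

5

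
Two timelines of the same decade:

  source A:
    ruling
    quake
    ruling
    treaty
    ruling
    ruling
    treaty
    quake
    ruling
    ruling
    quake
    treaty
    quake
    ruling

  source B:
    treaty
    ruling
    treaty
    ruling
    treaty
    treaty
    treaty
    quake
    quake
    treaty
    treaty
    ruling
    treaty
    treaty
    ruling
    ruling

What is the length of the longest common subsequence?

8

One common subsequence of length 8: ruling [1,2], ruling [3,4], treaty [4,6], treaty [7,7], quake [8,9], ruling [9,12], ruling [10,15], ruling [14,16]. dp[14][16] = 8 confirms this is the maximum.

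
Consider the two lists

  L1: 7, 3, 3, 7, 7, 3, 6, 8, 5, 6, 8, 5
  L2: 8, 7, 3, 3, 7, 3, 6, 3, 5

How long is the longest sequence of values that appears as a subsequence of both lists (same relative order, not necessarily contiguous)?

7

Let dp[i][j] be the LCS length of the first i values of L1 and the first j values of L2. dp[i][j] = dp[i-1][j-1]+1 when the i-th and j-th values match, else max(dp[i-1][j], dp[i][j-1]).
    ·  8  7  3  3  7  3  6  3  5
 ·  0  0  0  0  0  0  0  0  0  0
 7  0  0  1  1  1  1  1  1  1  1
 3  0  0  1  2  2  2  2  2  2  2
 3  0  0  1  2  3  3  3  3  3  3
 7  0  0  1  2  3  4  4  4  4  4
 7  0  0  1  2  3  4  4  4  4  4
 3  0  0  1  2  3  4  5  5  5  5
 6  0  0  1  2  3  4  5  6  6  6
 8  0  1  1  2  3  4  5  6  6  6
 5  0  1  1  2  3  4  5  6  6  7
 6  0  1  1  2  3  4  5  6  6  7
 8  0  1  1  2  3  4  5  6  6  7
 5  0  1  1  2  3  4  5  6  6  7
dp[12][9] = 7. One LCS (by backtracking along matches): 7, 3, 3, 7, 3, 6, 5.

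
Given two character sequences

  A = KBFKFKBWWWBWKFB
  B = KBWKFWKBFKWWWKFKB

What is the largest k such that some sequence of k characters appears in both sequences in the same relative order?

12

Pick K (A #1, B #1) → B (A #2, B #2) → F (A #3, B #5) → K (A #4, B #7) → F (A #5, B #9) → K (A #6, B #10) → W (A #9, B #11) → W (A #10, B #12) → W (A #12, B #13) → K (A #13, B #14) → F (A #14, B #15) → B (A #15, B #17); all 12 characters appear in both, in order. The LCS DP gives dp[15][17] = 12, so this is optimal.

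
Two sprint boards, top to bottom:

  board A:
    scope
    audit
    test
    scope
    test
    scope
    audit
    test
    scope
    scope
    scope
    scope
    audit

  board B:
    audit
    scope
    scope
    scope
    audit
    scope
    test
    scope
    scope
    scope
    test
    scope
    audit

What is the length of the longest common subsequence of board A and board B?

10

Taking scope at board A[1]=board B[2], then scope at board A[4]=board B[3], then scope at board A[6]=board B[4], then audit at board A[7]=board B[5], then test at board A[8]=board B[7], then scope at board A[9]=board B[8], then scope at board A[10]=board B[9], then scope at board A[11]=board B[10], then scope at board A[12]=board B[12], then audit at board A[13]=board B[13] gives a common subsequence of length 10, and the DP table's final entry dp[13][13] is also 10, so no common subsequence is longer.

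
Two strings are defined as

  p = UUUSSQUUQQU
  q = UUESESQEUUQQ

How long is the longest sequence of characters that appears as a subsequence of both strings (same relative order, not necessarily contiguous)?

Pick U [1,1]; then U [2,2]; then S [4,4]; then S [5,6]; then Q [6,7]; then U [7,9]; then U [8,10]; then Q [9,11]; then Q [10,12]; all 9 characters appear in both, in order, and the DP table's final entry dp[11][12] is also 9, so no common subsequence is longer.

9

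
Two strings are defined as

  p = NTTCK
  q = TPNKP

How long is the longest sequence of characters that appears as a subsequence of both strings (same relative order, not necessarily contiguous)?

2

One common subsequence of length 2: N [1,3], then K [5,4], and the DP table's final entry dp[5][5] is also 2, so no common subsequence is longer.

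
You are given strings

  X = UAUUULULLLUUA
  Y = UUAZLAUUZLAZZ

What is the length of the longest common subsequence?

One common subsequence of length 6: U (X #1, Y #2) → A (X #2, Y #6) → U (X #3, Y #7) → U (X #4, Y #8) → L (X #10, Y #10) → A (X #13, Y #11). The LCS DP gives dp[13][13] = 6, so this is optimal.

6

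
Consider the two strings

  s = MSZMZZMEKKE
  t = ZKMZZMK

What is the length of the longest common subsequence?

6

Pick Z at s[3]=t[1], M at s[4]=t[3], Z at s[5]=t[4], Z at s[6]=t[5], M at s[7]=t[6], K at s[10]=t[7]; all 6 characters appear in both, in order, and the DP table's final entry dp[11][7] is also 6, so no common subsequence is longer.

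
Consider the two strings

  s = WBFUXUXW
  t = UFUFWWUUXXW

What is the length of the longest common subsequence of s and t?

5

Match W at s[1]=t[6], U at s[4]=t[8], X at s[5]=t[9], X at s[7]=t[10], W at s[8]=t[11] — 5 characters in the same relative order in both. The LCS DP gives dp[8][11] = 5, so this is optimal.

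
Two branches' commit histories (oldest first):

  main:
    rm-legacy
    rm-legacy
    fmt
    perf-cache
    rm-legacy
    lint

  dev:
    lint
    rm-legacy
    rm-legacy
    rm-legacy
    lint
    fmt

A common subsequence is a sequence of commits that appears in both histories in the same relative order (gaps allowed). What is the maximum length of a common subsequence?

One common subsequence of length 4: rm-legacy (main #1, dev #2), rm-legacy (main #2, dev #3), rm-legacy (main #5, dev #4), lint (main #6, dev #5). The LCS DP gives dp[6][6] = 4, so this is optimal.

4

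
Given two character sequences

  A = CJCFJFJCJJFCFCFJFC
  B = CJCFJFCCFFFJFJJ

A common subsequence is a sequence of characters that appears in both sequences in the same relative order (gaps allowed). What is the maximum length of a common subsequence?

Taking C (A #1, B #1), J (A #2, B #2), C (A #3, B #3), F (A #4, B #4), J (A #5, B #5), F (A #6, B #6), C (A #8, B #8), F (A #11, B #9), F (A #13, B #10), F (A #15, B #11), J (A #16, B #12), F (A #17, B #13) gives a common subsequence of length 12. dp[18][15] = 12 confirms this is the maximum.

12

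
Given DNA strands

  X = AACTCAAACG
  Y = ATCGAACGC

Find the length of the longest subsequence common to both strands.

Taking A (X #2, Y #1) → T (X #4, Y #2) → C (X #5, Y #3) → A (X #7, Y #5) → A (X #8, Y #6) → C (X #9, Y #7) → G (X #10, Y #8) gives a common subsequence of length 7, and the DP table's final entry dp[10][9] is also 7, so no common subsequence is longer.

7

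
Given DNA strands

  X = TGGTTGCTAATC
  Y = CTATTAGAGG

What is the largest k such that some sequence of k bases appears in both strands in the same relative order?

Let dp[i][j] be the LCS length of the first i bases of X and the first j bases of Y. dp[i][j] = dp[i-1][j-1]+1 when the i-th and j-th bases match, else max(dp[i-1][j], dp[i][j-1]).
    ·  C  T  A  T  T  A  G  A  G  G
 ·  0  0  0  0  0  0  0  0  0  0  0
 T  0  0  1  1  1  1  1  1  1  1  1
 G  0  0  1  1  1  1  1  2  2  2  2
 G  0  0  1  1  1  1  1  2  2  3  3
 T  0  0  1  1  2  2  2  2  2  3  3
 T  0  0  1  1  2  3  3  3  3  3  3
 G  0  0  1  1  2  3  3  4  4  4  4
 C  0  1  1  1  2  3  3  4  4  4  4
 T  0  1  2  2  2  3  3  4  4  4  4
 A  0  1  2  3  3  3  4  4  5  5  5
 A  0  1  2  3  3  3  4  4  5  5  5
 T  0  1  2  3  4  4  4  4  5  5  5
 C  0  1  2  3  4  4  4  4  5  5  5
dp[12][10] = 5. One LCS (by backtracking along matches): TTTGA.

5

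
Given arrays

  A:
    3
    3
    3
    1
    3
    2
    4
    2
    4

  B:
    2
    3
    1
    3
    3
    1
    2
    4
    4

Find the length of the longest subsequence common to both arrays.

Taking 3 [1,2], 3 [2,4], 3 [3,5], 1 [4,6], 2 [6,7], 4 [7,8], 4 [9,9] gives a common subsequence of length 7. Since dp[9][9] = 7, nothing longer is possible.

7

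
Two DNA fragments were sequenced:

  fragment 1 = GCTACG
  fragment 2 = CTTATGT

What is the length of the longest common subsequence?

Let dp[i][j] be the LCS length of the first i bases of fragment 1 and the first j bases of fragment 2. dp[i][j] = dp[i-1][j-1]+1 when the i-th and j-th bases match, else max(dp[i-1][j], dp[i][j-1]).
    ·  C  T  T  A  T  G  T
 ·  0  0  0  0  0  0  0  0
 G  0  0  0  0  0  0  1  1
 C  0  1  1  1  1  1  1  1
 T  0  1  2  2  2  2  2  2
 A  0  1  2  2  3  3  3  3
 C  0  1  2  2  3  3  3  3
 G  0  1  2  2  3  3  4  4
dp[6][7] = 4. One LCS (by backtracking along matches): CTAG.

4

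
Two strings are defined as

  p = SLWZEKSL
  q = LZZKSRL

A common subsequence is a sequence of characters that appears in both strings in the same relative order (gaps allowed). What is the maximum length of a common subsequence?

5

One common subsequence of length 5: L [2,1]; then Z [4,3]; then K [6,4]; then S [7,5]; then L [8,7]. Since dp[8][7] = 5, nothing longer is possible.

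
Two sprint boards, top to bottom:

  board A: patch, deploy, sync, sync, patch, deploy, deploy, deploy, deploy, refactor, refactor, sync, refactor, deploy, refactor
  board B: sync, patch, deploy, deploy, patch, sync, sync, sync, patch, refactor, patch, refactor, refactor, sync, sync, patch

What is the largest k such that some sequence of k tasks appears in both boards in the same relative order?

8

Pick patch (board A #1, board B #2), deploy (board A #2, board B #4), sync (board A #3, board B #7), sync (board A #4, board B #8), patch (board A #5, board B #11), refactor (board A #10, board B #12), refactor (board A #11, board B #13), sync (board A #12, board B #15); all 8 tasks appear in both, in order. Since dp[15][16] = 8, nothing longer is possible.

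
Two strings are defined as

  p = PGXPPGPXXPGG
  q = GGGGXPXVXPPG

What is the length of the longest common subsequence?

7

Taking G (p #2, q #4), then X (p #3, q #5), then P (p #7, q #6), then X (p #8, q #7), then X (p #9, q #9), then P (p #10, q #11), then G (p #12, q #12) gives a common subsequence of length 7. Since dp[12][12] = 7, nothing longer is possible.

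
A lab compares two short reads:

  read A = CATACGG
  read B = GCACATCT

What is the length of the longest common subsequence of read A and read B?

One common subsequence of length 4: C (read A #1, read B #4), then A (read A #2, read B #5), then T (read A #3, read B #6), then C (read A #5, read B #7), and the DP table's final entry dp[7][8] is also 4, so no common subsequence is longer.

4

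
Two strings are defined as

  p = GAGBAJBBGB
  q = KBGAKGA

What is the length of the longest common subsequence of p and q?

Match G at p[1]=q[3] → A at p[2]=q[4] → G at p[3]=q[6] → A at p[5]=q[7] — 4 characters in the same relative order in both. dp[10][7] = 4 confirms this is the maximum.

4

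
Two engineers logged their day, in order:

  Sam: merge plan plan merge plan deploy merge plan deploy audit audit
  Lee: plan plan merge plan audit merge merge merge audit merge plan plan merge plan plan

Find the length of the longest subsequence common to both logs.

6

Pick merge at Sam[1]=Lee[10] → plan at Sam[2]=Lee[11] → plan at Sam[3]=Lee[12] → merge at Sam[4]=Lee[13] → plan at Sam[5]=Lee[14] → plan at Sam[8]=Lee[15]; all 6 tasks appear in both, in order, and the DP table's final entry dp[11][15] is also 6, so no common subsequence is longer.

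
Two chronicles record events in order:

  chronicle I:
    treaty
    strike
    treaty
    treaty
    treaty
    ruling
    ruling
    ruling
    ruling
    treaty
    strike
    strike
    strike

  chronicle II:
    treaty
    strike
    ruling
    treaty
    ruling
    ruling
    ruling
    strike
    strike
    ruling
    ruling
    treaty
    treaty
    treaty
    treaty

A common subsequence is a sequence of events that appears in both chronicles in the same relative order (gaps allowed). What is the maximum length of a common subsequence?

8

Taking treaty (chronicle I #1, chronicle II #1), strike (chronicle I #2, chronicle II #2), treaty (chronicle I #3, chronicle II #4), ruling (chronicle I #6, chronicle II #6), ruling (chronicle I #7, chronicle II #7), ruling (chronicle I #8, chronicle II #10), ruling (chronicle I #9, chronicle II #11), treaty (chronicle I #10, chronicle II #15) gives a common subsequence of length 8. dp[13][15] = 8 confirms this is the maximum.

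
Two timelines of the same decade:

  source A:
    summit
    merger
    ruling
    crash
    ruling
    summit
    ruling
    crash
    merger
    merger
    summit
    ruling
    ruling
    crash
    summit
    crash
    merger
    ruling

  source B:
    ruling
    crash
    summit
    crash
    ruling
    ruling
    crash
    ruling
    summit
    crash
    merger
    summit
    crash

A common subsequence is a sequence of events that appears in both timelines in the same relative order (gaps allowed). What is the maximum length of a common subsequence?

10

Match ruling [3,1] → crash [4,2] → summit [6,3] → crash [8,4] → ruling [12,5] → ruling [13,6] → crash [14,7] → summit [15,9] → crash [16,10] → merger [17,11] — 10 events in the same relative order in both, and the DP table's final entry dp[18][13] is also 10, so no common subsequence is longer.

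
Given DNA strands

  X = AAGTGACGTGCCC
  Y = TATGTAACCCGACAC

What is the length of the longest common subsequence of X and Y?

One common subsequence of length 8: A at X[1]=Y[2], G at X[3]=Y[4], T at X[4]=Y[5], A at X[6]=Y[7], C at X[7]=Y[10], G at X[8]=Y[11], C at X[11]=Y[13], C at X[13]=Y[15]. dp[13][15] = 8 confirms this is the maximum.

8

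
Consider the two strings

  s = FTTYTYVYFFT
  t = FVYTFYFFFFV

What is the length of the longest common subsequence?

6

Let dp[i][j] be the LCS length of the first i characters of s and the first j characters of t. dp[i][j] = dp[i-1][j-1]+1 when the i-th and j-th characters match, else max(dp[i-1][j], dp[i][j-1]).
    ·  F  V  Y  T  F  Y  F  F  F  F  V
 ·  0  0  0  0  0  0  0  0  0  0  0  0
 F  0  1  1  1  1  1  1  1  1  1  1  1
 T  0  1  1  1  2  2  2  2  2  2  2  2
 T  0  1  1  1  2  2  2  2  2  2  2  2
 Y  0  1  1  2  2  2  3  3  3  3  3  3
 T  0  1  1  2  3  3  3  3  3  3  3  3
 Y  0  1  1  2  3  3  4  4  4  4  4  4
 V  0  1  2  2  3  3  4  4  4  4  4  5
 Y  0  1  2  3  3  3  4  4  4  4  4  5
 F  0  1  2  3  3  4  4  5  5  5  5  5
 F  0  1  2  3  3  4  4  5  6  6  6  6
 T  0  1  2  3  4  4  4  5  6  6  6  6
dp[11][11] = 6. One LCS (by backtracking along matches): FYTYFF.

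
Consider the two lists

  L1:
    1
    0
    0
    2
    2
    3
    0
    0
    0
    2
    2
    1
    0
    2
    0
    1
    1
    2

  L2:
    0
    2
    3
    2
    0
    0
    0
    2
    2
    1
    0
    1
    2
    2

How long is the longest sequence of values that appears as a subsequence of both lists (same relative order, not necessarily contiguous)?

12

Pick 0 (L1 #3, L2 #1), then 2 (L1 #4, L2 #2), then 2 (L1 #5, L2 #4), then 0 (L1 #7, L2 #5), then 0 (L1 #8, L2 #6), then 0 (L1 #9, L2 #7), then 2 (L1 #10, L2 #8), then 2 (L1 #11, L2 #9), then 1 (L1 #12, L2 #10), then 0 (L1 #13, L2 #11), then 2 (L1 #14, L2 #13), then 2 (L1 #18, L2 #14); all 12 values appear in both, in order. The LCS DP gives dp[18][14] = 12, so this is optimal.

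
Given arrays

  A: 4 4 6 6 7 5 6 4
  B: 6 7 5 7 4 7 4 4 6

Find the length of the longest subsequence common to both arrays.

4

One common subsequence of length 4: 6 (A #4, B #1); then 7 (A #5, B #2); then 5 (A #6, B #3); then 6 (A #7, B #9). The LCS DP gives dp[8][9] = 4, so this is optimal.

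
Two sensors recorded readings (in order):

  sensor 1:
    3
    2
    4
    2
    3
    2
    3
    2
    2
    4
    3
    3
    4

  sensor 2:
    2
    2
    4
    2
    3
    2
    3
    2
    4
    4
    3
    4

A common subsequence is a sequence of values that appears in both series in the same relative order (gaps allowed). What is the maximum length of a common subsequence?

Match 2 (sensor 1 #2, sensor 2 #2); then 4 (sensor 1 #3, sensor 2 #3); then 2 (sensor 1 #4, sensor 2 #4); then 3 (sensor 1 #5, sensor 2 #5); then 2 (sensor 1 #6, sensor 2 #6); then 3 (sensor 1 #7, sensor 2 #7); then 2 (sensor 1 #8, sensor 2 #8); then 4 (sensor 1 #10, sensor 2 #10); then 3 (sensor 1 #12, sensor 2 #11); then 4 (sensor 1 #13, sensor 2 #12) — 10 values in the same relative order in both. dp[13][12] = 10 confirms this is the maximum.

10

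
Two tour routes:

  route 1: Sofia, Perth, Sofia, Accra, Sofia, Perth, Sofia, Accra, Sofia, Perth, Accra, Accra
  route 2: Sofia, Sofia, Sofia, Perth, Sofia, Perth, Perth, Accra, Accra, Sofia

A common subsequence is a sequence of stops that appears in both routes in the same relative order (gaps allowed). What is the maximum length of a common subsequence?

Match Sofia [1,1], then Sofia [3,2], then Sofia [5,3], then Perth [6,4], then Sofia [7,5], then Perth [10,7], then Accra [11,8], then Accra [12,9] — 8 stops in the same relative order in both. Since dp[12][10] = 8, nothing longer is possible.

8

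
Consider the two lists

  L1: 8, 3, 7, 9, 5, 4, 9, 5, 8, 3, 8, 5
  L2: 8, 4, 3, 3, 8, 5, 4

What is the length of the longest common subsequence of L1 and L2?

5

Let dp[i][j] be the LCS length of the first i values of L1 and the first j values of L2. dp[i][j] = dp[i-1][j-1]+1 when the i-th and j-th values match, else max(dp[i-1][j], dp[i][j-1]).
    ·  8  4  3  3  8  5  4
 ·  0  0  0  0  0  0  0  0
 8  0  1  1  1  1  1  1  1
 3  0  1  1  2  2  2  2  2
 7  0  1  1  2  2  2  2  2
 9  0  1  1  2  2  2  2  2
 5  0  1  1  2  2  2  3  3
 4  0  1  2  2  2  2  3  4
 9  0  1  2  2  2  2  3  4
 5  0  1  2  2  2  2  3  4
 8  0  1  2  2  2  3  3  4
 3  0  1  2  3  3  3  3  4
 8  0  1  2  3  3  4  4  4
 5  0  1  2  3  3  4  5  5
dp[12][7] = 5. One LCS (by backtracking along matches): 8, 3, 3, 8, 5.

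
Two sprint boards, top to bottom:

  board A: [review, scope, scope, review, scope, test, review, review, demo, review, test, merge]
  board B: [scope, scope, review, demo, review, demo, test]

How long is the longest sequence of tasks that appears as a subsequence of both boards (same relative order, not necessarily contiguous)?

6

Match scope (board A #2, board B #1); then scope (board A #3, board B #2); then review (board A #4, board B #3); then review (board A #8, board B #5); then demo (board A #9, board B #6); then test (board A #11, board B #7) — 6 tasks in the same relative order in both. Since dp[12][7] = 6, nothing longer is possible.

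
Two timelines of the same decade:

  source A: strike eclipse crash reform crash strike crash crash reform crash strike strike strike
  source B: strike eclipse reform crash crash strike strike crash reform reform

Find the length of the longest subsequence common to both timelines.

Match strike [1,1], eclipse [2,2], crash [3,4], crash [5,5], strike [6,7], crash [7,8], reform [9,10] — 7 events in the same relative order in both, and the DP table's final entry dp[13][10] is also 7, so no common subsequence is longer.

7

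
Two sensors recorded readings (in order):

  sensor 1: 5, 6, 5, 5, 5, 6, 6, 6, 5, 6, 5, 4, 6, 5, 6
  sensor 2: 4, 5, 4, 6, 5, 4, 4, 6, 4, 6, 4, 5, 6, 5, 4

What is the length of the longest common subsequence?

One common subsequence of length 9: 5 (sensor 1 #1, sensor 2 #2), 6 (sensor 1 #2, sensor 2 #4), 5 (sensor 1 #3, sensor 2 #5), 6 (sensor 1 #6, sensor 2 #8), 6 (sensor 1 #7, sensor 2 #10), 5 (sensor 1 #9, sensor 2 #12), 6 (sensor 1 #10, sensor 2 #13), 5 (sensor 1 #11, sensor 2 #14), 4 (sensor 1 #12, sensor 2 #15). Since dp[15][15] = 9, nothing longer is possible.

9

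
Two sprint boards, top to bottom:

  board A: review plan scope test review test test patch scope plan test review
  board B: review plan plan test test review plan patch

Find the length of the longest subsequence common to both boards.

5

Taking review (board A #1, board B #1), then plan (board A #2, board B #3), then test (board A #4, board B #5), then review (board A #5, board B #6), then patch (board A #8, board B #8) gives a common subsequence of length 5. The LCS DP gives dp[12][8] = 5, so this is optimal.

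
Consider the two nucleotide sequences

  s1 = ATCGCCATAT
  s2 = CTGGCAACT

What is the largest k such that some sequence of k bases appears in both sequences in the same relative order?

Taking T (s1 #2, s2 #2); then G (s1 #4, s2 #4); then C (s1 #6, s2 #5); then A (s1 #7, s2 #6); then A (s1 #9, s2 #7); then T (s1 #10, s2 #9) gives a common subsequence of length 6. dp[10][9] = 6 confirms this is the maximum.

6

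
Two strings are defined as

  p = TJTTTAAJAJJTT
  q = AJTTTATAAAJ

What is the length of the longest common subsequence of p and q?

8

Pick T at p[1]=q[3], then T at p[3]=q[4], then T at p[4]=q[5], then T at p[5]=q[7], then A at p[6]=q[8], then A at p[7]=q[9], then A at p[9]=q[10], then J at p[11]=q[11]; all 8 characters appear in both, in order, and the DP table's final entry dp[13][11] is also 8, so no common subsequence is longer.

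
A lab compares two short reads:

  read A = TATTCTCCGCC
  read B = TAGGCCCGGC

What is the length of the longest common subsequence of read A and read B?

7

Pick T [1,1] → A [2,2] → C [5,5] → C [7,6] → C [8,7] → G [9,9] → C [11,10]; all 7 bases appear in both, in order. Since dp[11][10] = 7, nothing longer is possible.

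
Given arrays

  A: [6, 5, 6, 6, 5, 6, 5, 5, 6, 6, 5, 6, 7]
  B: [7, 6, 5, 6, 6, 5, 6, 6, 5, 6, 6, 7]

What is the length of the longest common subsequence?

Match 6 [1,2], then 5 [2,3], then 6 [3,4], then 6 [4,5], then 5 [5,6], then 6 [6,8], then 5 [8,9], then 6 [10,10], then 6 [12,11], then 7 [13,12] — 10 values in the same relative order in both. The LCS DP gives dp[13][12] = 10, so this is optimal.

10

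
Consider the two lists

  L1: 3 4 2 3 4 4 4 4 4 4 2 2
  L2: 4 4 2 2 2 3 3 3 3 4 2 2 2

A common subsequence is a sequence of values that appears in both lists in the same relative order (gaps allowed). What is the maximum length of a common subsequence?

6

Match 4 (L1 #2, L2 #2), then 2 (L1 #3, L2 #5), then 3 (L1 #4, L2 #9), then 4 (L1 #5, L2 #10), then 2 (L1 #11, L2 #12), then 2 (L1 #12, L2 #13) — 6 values in the same relative order in both. The LCS DP gives dp[12][13] = 6, so this is optimal.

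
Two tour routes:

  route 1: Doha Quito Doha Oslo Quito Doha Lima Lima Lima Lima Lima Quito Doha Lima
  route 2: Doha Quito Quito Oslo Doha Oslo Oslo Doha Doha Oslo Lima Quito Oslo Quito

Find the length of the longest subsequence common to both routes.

One common subsequence of length 7: Doha (route 1 #1, route 2 #1), then Quito (route 1 #2, route 2 #3), then Doha (route 1 #3, route 2 #5), then Oslo (route 1 #4, route 2 #7), then Doha (route 1 #6, route 2 #9), then Lima (route 1 #7, route 2 #11), then Quito (route 1 #12, route 2 #14). dp[14][14] = 7 confirms this is the maximum.

7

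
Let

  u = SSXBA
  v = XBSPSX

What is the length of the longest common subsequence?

3

Match S at u[1]=v[3] → S at u[2]=v[5] → X at u[3]=v[6] — 3 characters in the same relative order in both, and the DP table's final entry dp[5][6] is also 3, so no common subsequence is longer.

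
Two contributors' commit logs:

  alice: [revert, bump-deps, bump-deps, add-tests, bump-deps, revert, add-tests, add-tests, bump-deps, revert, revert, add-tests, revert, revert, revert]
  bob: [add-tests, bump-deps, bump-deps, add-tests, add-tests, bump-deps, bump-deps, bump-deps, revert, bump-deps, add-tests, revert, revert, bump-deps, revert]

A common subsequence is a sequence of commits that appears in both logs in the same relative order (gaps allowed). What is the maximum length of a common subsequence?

10

Pick bump-deps [2,2]; then bump-deps [3,3]; then add-tests [4,5]; then bump-deps [5,8]; then revert [6,9]; then bump-deps [9,10]; then add-tests [12,11]; then revert [13,12]; then revert [14,13]; then revert [15,15]; all 10 commits appear in both, in order. The LCS DP gives dp[15][15] = 10, so this is optimal.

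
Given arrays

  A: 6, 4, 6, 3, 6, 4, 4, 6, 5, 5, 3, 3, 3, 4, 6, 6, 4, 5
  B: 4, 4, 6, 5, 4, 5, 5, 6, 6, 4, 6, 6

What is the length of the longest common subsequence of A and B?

8

One common subsequence of length 8: 4 [2,2], then 6 [3,3], then 4 [7,5], then 5 [9,6], then 5 [10,7], then 4 [14,10], then 6 [15,11], then 6 [16,12]. The LCS DP gives dp[18][12] = 8, so this is optimal.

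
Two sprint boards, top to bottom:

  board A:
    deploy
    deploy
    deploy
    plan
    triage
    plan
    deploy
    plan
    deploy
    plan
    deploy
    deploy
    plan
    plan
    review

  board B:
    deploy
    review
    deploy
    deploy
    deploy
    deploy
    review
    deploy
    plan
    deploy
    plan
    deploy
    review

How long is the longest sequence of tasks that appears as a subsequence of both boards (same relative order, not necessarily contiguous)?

9

Match deploy at board A[1]=board B[4], deploy at board A[2]=board B[5], deploy at board A[3]=board B[6], deploy at board A[7]=board B[8], plan at board A[8]=board B[9], deploy at board A[9]=board B[10], plan at board A[10]=board B[11], deploy at board A[12]=board B[12], review at board A[15]=board B[13] — 9 tasks in the same relative order in both. The LCS DP gives dp[15][13] = 9, so this is optimal.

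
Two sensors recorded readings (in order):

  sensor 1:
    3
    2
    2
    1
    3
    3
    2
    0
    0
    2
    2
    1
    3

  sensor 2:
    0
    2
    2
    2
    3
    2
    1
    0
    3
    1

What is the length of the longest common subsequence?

6

Let dp[i][j] be the LCS length of the first i values of sensor 1 and the first j values of sensor 2. dp[i][j] = dp[i-1][j-1]+1 when the i-th and j-th values match, else max(dp[i-1][j], dp[i][j-1]).
    ·  0  2  2  2  3  2  1  0  3  1
 ·  0  0  0  0  0  0  0  0  0  0  0
 3  0  0  0  0  0  1  1  1  1  1  1
 2  0  0  1  1  1  1  2  2  2  2  2
 2  0  0  1  2  2  2  2  2  2  2  2
 1  0  0  1  2  2  2  2  3  3  3  3
 3  0  0  1  2  2  3  3  3  3  4  4
 3  0  0  1  2  2  3  3  3  3  4  4
 2  0  0  1  2  3  3  4  4  4  4  4
 0  0  1  1  2  3  3  4  4  5  5  5
 0  0  1  1  2  3  3  4  4  5  5  5
 2  0  1  2  2  3  3  4  4  5  5  5
 2  0  1  2  3  3  3  4  4  5  5  5
 1  0  1  2  3  3  3  4  5  5  5  6
 3  0  1  2  3  3  4  4  5  5  6  6
dp[13][10] = 6. One LCS (by backtracking along matches): 2, 2, 3, 2, 0, 1.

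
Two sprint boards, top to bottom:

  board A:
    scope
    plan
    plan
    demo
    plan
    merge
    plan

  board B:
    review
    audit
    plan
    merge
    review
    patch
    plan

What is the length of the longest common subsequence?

3

Match plan (board A #5, board B #3) → merge (board A #6, board B #4) → plan (board A #7, board B #7) — 3 tasks in the same relative order in both. Since dp[7][7] = 3, nothing longer is possible.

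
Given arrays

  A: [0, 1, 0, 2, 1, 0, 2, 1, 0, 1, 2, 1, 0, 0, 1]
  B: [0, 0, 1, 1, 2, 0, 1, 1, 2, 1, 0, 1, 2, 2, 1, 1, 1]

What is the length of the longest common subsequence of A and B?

11

Pick 0 (A #1, B #2), then 1 (A #2, B #4), then 0 (A #3, B #6), then 1 (A #5, B #8), then 2 (A #7, B #9), then 1 (A #8, B #10), then 0 (A #9, B #11), then 1 (A #10, B #12), then 2 (A #11, B #14), then 1 (A #12, B #16), then 1 (A #15, B #17); all 11 values appear in both, in order, and the DP table's final entry dp[15][17] is also 11, so no common subsequence is longer.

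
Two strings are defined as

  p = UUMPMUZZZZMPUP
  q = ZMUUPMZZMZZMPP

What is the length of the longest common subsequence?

One common subsequence of length 11: U [1,3], then U [2,4], then P [4,5], then M [5,6], then Z [7,7], then Z [8,8], then Z [9,10], then Z [10,11], then M [11,12], then P [12,13], then P [14,14], and the DP table's final entry dp[14][14] is also 11, so no common subsequence is longer.

11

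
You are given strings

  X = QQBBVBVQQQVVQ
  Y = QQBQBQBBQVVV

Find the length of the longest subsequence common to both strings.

One common subsequence of length 8: Q (X #1, Y #2) → Q (X #2, Y #4) → B (X #3, Y #5) → B (X #4, Y #7) → B (X #6, Y #8) → V (X #7, Y #10) → V (X #11, Y #11) → V (X #12, Y #12), and the DP table's final entry dp[13][12] is also 8, so no common subsequence is longer.

8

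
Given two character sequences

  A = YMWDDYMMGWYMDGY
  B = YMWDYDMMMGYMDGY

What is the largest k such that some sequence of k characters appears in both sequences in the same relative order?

Taking Y (A #1, B #1), then M (A #2, B #2), then W (A #3, B #3), then D (A #4, B #4), then D (A #5, B #6), then M (A #7, B #8), then M (A #8, B #9), then G (A #9, B #10), then Y (A #11, B #11), then M (A #12, B #12), then D (A #13, B #13), then G (A #14, B #14), then Y (A #15, B #15) gives a common subsequence of length 13. The LCS DP gives dp[15][15] = 13, so this is optimal.

13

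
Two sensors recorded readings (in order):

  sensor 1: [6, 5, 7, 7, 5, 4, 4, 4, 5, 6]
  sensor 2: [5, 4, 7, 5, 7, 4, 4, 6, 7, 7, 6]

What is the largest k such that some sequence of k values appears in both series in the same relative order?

6

Match 5 at sensor 1[2]=sensor 2[1]; then 7 at sensor 1[3]=sensor 2[3]; then 7 at sensor 1[4]=sensor 2[5]; then 4 at sensor 1[6]=sensor 2[6]; then 4 at sensor 1[7]=sensor 2[7]; then 6 at sensor 1[10]=sensor 2[11] — 6 values in the same relative order in both. Since dp[10][11] = 6, nothing longer is possible.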